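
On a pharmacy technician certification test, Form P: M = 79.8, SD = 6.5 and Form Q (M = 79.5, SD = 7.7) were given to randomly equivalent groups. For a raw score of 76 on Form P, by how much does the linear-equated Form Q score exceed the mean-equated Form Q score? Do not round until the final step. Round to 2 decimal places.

-0.70

Mean-equated: 76 + (79.5 − 79.8) = 75.70
Linear-equated: (7.7/6.5)(76 − 79.8) + 79.5 = 74.998
Difference = 74.998 − 75.70 = -0.70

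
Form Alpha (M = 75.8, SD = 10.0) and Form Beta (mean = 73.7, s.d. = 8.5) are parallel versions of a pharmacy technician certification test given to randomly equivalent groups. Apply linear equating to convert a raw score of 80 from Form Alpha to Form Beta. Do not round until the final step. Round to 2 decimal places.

Linear equating: y = (SD_Y/SD_X)(x − M_X) + M_Y
y = (8.5/10.0)(80 − 75.8) + 73.7
y = 0.850000 × 4.2 + 73.7 = 3.5700 + 73.7 = 77.27

77.27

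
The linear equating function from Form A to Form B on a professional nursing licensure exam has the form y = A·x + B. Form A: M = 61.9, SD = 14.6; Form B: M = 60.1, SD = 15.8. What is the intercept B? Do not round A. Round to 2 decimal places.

A = SD_Y / SD_X = 15.8 / 14.6 = 1.082192
B = M_Y − A·M_X = 60.1 − 1.082192 × 61.9 = -6.89

-6.89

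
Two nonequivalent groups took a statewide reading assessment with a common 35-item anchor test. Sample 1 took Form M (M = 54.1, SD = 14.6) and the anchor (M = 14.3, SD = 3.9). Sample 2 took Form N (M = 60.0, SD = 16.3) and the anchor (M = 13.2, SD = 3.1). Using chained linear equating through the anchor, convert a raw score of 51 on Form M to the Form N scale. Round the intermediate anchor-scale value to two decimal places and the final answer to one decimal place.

61.4

Form M → anchor (Sample 1): v = (3.9/14.6)(51 − 54.1) + 14.3 = 13.47
anchor → Form N (Sample 2): y = (16.3/3.1)(13.47 − 13.2) + 60.0 = 61.4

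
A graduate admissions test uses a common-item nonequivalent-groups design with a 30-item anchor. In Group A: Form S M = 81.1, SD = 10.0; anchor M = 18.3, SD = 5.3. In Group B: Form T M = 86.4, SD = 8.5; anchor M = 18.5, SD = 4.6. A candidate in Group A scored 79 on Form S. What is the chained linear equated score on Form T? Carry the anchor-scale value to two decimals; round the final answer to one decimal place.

84.0

Form S → anchor (Group A): v = (5.3/10.0)(79 − 81.1) + 18.3 = 17.19
anchor → Form T (Group B): y = (8.5/4.6)(17.19 − 18.5) + 86.4 = 84.0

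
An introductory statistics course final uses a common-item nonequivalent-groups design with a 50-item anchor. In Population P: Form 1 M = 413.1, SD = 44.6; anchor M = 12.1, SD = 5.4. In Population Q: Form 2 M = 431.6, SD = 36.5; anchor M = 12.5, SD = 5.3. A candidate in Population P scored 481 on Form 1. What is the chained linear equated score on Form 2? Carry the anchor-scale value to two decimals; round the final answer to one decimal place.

Form 1 → anchor (Population P): v = (5.4/44.6)(481 − 413.1) + 12.1 = 20.32
anchor → Form 2 (Population Q): y = (36.5/5.3)(20.32 − 12.5) + 431.6 = 485.5

485.5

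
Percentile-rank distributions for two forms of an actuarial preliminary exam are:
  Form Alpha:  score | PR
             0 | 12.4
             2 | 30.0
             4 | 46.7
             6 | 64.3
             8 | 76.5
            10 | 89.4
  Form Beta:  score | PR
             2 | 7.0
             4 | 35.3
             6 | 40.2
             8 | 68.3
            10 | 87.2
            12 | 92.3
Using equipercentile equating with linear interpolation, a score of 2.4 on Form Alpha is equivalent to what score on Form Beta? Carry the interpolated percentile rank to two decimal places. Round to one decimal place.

3.9

PR of 2.4 on Form Alpha: 30.0 + (2.4 − 2)/(4 − 2) × (46.7 − 30.0) = 33.34
On Form Beta, PR 33.34 falls between score 2 (PR 7.0) and 4 (PR 35.3).
Interpolate: 2 + (33.34 − 7.0)/(35.3 − 7.0) × (4 − 2) = 3.9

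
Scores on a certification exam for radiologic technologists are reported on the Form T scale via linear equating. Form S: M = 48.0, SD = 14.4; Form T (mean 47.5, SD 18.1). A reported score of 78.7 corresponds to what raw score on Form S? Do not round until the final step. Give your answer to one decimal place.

Invert y = (SD_Y/SD_X)(x − M_X) + M_Y:
x = (SD_X/SD_Y)(y − M_Y) + M_X = (14.4/18.1)(78.7 − 47.5) + 48.0
x = 0.795580 × 31.200 + 48.0 = 72.8

72.8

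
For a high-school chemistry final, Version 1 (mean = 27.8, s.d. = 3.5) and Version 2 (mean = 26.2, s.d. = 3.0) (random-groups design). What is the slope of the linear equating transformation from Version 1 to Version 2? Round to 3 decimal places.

A = SD_Y / SD_X = 3.0 / 3.5 = 0.857

0.857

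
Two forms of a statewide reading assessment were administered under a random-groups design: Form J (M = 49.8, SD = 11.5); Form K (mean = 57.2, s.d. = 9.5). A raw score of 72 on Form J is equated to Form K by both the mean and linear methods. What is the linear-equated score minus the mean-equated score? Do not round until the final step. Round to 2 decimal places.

-3.86

Mean-equated: 72 + (57.2 − 49.8) = 79.40
Linear-equated: (9.5/11.5)(72 − 49.8) + 57.2 = 75.539
Difference = 75.539 − 79.40 = -3.86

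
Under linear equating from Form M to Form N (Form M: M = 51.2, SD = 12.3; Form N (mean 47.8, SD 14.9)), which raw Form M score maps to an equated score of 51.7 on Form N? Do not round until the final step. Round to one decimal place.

54.4

Invert y = (SD_Y/SD_X)(x − M_X) + M_Y:
x = (SD_X/SD_Y)(y − M_Y) + M_X = (12.3/14.9)(51.7 − 47.8) + 51.2
x = 0.825503 × 3.900 + 51.2 = 54.4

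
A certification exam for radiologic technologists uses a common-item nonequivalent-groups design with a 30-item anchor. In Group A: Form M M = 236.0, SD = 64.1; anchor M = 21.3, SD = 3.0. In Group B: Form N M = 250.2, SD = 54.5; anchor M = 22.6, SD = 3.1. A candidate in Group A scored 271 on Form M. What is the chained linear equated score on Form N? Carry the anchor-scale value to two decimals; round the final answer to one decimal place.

256.2

Form M → anchor (Group A): v = (3.0/64.1)(271 − 236.0) + 21.3 = 22.94
anchor → Form N (Group B): y = (54.5/3.1)(22.94 − 22.6) + 250.2 = 256.2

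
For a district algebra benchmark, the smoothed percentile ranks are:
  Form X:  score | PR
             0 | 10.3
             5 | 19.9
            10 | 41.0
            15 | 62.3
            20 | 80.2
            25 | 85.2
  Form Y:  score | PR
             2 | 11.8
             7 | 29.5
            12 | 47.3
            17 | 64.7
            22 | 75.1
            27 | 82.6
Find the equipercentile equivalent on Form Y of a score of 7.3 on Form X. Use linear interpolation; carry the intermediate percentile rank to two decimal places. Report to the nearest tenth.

PR of 7.3 on Form X: 19.9 + (7.3 − 5)/(10 − 5) × (41.0 − 19.9) = 29.61
On Form Y, PR 29.61 falls between score 7 (PR 29.5) and 12 (PR 47.3).
Interpolate: 7 + (29.61 − 29.5)/(47.3 − 29.5) × (12 − 7) = 7.0

7.0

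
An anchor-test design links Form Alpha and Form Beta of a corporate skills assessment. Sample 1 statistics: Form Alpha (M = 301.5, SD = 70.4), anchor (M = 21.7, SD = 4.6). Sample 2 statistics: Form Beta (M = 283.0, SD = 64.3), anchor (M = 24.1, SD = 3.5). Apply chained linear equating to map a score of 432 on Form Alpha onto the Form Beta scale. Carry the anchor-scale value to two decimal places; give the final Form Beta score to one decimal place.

395.6

Form Alpha → anchor (Sample 1): v = (4.6/70.4)(432 − 301.5) + 21.7 = 30.23
anchor → Form Beta (Sample 2): y = (64.3/3.5)(30.23 − 24.1) + 283.0 = 395.6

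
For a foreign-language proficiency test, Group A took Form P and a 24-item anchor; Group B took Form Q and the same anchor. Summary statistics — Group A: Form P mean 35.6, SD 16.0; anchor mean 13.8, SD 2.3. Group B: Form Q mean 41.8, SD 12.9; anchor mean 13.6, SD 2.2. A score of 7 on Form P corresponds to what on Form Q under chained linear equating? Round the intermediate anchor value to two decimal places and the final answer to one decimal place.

Form P → anchor (Group A): v = (2.3/16.0)(7 − 35.6) + 13.8 = 9.69
anchor → Form Q (Group B): y = (12.9/2.2)(9.69 − 13.6) + 41.8 = 18.9

18.9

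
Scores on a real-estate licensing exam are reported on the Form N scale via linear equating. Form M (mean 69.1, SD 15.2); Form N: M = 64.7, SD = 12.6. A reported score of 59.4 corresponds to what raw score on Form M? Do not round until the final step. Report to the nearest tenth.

62.7

Invert y = (SD_Y/SD_X)(x − M_X) + M_Y:
x = (SD_X/SD_Y)(y − M_Y) + M_X = (15.2/12.6)(59.4 − 64.7) + 69.1
x = 1.206349 × -5.300 + 69.1 = 62.7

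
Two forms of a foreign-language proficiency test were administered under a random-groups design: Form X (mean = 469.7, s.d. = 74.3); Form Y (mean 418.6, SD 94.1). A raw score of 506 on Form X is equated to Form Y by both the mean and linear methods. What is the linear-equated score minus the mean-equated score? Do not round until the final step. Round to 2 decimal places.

9.67

Mean-equated: 506 + (418.6 − 469.7) = 454.90
Linear-equated: (94.1/74.3)(506 − 469.7) + 418.6 = 464.573
Difference = 464.573 − 454.90 = 9.67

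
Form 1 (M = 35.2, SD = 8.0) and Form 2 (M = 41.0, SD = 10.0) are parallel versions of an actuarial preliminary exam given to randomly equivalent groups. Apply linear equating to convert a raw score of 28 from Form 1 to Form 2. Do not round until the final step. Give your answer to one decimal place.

32.0

Linear equating: y = (SD_Y/SD_X)(x − M_X) + M_Y
y = (10.0/8.0)(28 − 35.2) + 41.0
y = 1.250000 × -7.2 + 41.0 = -9.0000 + 41.0 = 32.0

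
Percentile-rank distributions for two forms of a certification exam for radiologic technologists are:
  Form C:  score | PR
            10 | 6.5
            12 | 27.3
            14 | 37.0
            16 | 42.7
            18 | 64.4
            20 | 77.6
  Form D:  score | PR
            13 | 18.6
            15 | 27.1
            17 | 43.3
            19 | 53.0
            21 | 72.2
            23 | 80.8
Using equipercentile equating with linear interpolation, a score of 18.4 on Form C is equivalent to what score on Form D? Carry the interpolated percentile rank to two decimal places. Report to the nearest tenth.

PR of 18.4 on Form C: 64.4 + (18.4 − 18)/(20 − 18) × (77.6 − 64.4) = 67.04
On Form D, PR 67.04 falls between score 19 (PR 53.0) and 21 (PR 72.2).
Interpolate: 19 + (67.04 − 53.0)/(72.2 − 53.0) × (21 − 19) = 20.5

20.5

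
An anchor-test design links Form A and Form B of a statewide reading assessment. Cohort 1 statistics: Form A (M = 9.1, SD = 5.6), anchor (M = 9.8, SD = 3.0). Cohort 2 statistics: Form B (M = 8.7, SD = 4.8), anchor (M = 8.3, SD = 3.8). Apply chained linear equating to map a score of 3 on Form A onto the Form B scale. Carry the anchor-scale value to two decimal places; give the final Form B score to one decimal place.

Form A → anchor (Cohort 1): v = (3.0/5.6)(3 − 9.1) + 9.8 = 6.53
anchor → Form B (Cohort 2): y = (4.8/3.8)(6.53 − 8.3) + 8.7 = 6.5

6.5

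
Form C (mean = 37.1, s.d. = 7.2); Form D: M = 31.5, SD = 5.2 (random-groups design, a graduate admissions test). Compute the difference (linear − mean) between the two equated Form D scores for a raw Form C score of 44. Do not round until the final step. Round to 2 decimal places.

Mean-equated: 44 + (31.5 − 37.1) = 38.40
Linear-equated: (5.2/7.2)(44 − 37.1) + 31.5 = 36.483
Difference = 36.483 − 38.40 = -1.92

-1.92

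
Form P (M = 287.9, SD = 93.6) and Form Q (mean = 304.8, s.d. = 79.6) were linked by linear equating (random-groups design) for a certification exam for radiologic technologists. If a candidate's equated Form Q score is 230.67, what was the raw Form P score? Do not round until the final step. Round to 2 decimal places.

Invert y = (SD_Y/SD_X)(x − M_X) + M_Y:
x = (SD_X/SD_Y)(y − M_Y) + M_X = (93.6/79.6)(230.67 − 304.8) + 287.9
x = 1.175879 × -74.130 + 287.9 = 200.73

200.73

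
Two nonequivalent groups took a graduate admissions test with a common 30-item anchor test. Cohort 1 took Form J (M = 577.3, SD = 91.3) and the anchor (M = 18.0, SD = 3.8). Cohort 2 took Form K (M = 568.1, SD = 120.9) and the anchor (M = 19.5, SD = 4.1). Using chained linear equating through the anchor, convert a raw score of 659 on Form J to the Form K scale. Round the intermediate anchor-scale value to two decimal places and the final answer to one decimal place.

Form J → anchor (Cohort 1): v = (3.8/91.3)(659 − 577.3) + 18.0 = 21.40
anchor → Form K (Cohort 2): y = (120.9/4.1)(21.40 − 19.5) + 568.1 = 624.1

624.1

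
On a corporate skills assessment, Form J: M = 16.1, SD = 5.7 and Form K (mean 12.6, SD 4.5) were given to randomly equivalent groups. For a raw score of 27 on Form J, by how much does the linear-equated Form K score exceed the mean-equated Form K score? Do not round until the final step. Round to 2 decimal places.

Mean-equated: 27 + (12.6 − 16.1) = 23.50
Linear-equated: (4.5/5.7)(27 − 16.1) + 12.6 = 21.205
Difference = 21.205 − 23.50 = -2.29

-2.29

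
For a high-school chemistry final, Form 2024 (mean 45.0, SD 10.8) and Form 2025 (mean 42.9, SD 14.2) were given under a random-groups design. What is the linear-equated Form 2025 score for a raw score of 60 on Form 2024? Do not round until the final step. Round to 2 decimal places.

62.62

Linear equating: y = (SD_Y/SD_X)(x − M_X) + M_Y
y = (14.2/10.8)(60 − 45.0) + 42.9
y = 1.314815 × 15.0 + 42.9 = 19.7222 + 42.9 = 62.62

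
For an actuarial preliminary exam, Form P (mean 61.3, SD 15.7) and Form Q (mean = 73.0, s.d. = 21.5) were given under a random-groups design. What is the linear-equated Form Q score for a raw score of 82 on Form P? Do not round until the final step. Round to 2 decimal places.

Linear equating: y = (SD_Y/SD_X)(x − M_X) + M_Y
y = (21.5/15.7)(82 − 61.3) + 73.0
y = 1.369427 × 20.7 + 73.0 = 28.3471 + 73.0 = 101.35

101.35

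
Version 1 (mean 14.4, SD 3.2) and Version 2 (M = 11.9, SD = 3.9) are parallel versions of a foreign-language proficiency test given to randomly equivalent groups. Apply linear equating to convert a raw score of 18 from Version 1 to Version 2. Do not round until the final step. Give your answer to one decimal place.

Linear equating: y = (SD_Y/SD_X)(x − M_X) + M_Y
y = (3.9/3.2)(18 − 14.4) + 11.9
y = 1.218750 × 3.6 + 11.9 = 4.3875 + 11.9 = 16.3

16.3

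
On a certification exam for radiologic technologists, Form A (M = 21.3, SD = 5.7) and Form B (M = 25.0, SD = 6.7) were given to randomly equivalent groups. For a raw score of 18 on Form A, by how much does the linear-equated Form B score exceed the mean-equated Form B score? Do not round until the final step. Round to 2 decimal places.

-0.58

Mean-equated: 18 + (25.0 − 21.3) = 21.70
Linear-equated: (6.7/5.7)(18 − 21.3) + 25.0 = 21.121
Difference = 21.121 − 21.70 = -0.58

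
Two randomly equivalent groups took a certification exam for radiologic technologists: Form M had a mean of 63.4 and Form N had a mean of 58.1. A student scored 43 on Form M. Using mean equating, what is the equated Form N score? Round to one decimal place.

Mean equating: y = x + (M_Y − M_X) = 43 + (58.1 − 63.4) = 37.7

37.7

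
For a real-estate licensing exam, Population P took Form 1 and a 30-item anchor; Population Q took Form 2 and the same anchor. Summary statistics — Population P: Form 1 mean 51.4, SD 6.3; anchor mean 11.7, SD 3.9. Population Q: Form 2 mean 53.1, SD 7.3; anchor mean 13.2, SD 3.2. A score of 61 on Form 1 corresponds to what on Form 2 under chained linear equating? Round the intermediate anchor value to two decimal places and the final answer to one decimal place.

Form 1 → anchor (Population P): v = (3.9/6.3)(61 − 51.4) + 11.7 = 17.64
anchor → Form 2 (Population Q): y = (7.3/3.2)(17.64 − 13.2) + 53.1 = 63.2

63.2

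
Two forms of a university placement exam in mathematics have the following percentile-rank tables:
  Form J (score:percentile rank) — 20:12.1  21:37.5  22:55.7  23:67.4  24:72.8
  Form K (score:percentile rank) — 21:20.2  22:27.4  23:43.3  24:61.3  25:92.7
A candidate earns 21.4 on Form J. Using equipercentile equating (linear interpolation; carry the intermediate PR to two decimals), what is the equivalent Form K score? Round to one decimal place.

23.1

PR of 21.4 on Form J: 37.5 + (21.4 − 21)/(22 − 21) × (55.7 − 37.5) = 44.78
On Form K, PR 44.78 falls between score 23 (PR 43.3) and 24 (PR 61.3).
Interpolate: 23 + (44.78 − 43.3)/(61.3 − 43.3) × (24 − 23) = 23.1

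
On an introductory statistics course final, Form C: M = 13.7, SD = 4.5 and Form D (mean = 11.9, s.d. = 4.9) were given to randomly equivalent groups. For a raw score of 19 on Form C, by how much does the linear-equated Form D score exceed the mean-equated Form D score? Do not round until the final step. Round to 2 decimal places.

Mean-equated: 19 + (11.9 − 13.7) = 17.20
Linear-equated: (4.9/4.5)(19 − 13.7) + 11.9 = 17.671
Difference = 17.671 − 17.20 = 0.47

0.47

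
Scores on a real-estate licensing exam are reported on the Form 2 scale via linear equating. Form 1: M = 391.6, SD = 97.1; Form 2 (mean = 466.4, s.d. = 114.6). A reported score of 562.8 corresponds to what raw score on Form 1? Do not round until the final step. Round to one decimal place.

473.3

Invert y = (SD_Y/SD_X)(x − M_X) + M_Y:
x = (SD_X/SD_Y)(y − M_Y) + M_X = (97.1/114.6)(562.8 − 466.4) + 391.6
x = 0.847295 × 96.400 + 391.6 = 473.3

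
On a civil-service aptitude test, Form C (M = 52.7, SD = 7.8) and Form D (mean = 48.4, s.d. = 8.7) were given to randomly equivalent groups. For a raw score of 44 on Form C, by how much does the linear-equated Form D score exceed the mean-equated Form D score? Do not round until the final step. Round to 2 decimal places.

Mean-equated: 44 + (48.4 − 52.7) = 39.70
Linear-equated: (8.7/7.8)(44 − 52.7) + 48.4 = 38.696
Difference = 38.696 − 39.70 = -1.00

-1.00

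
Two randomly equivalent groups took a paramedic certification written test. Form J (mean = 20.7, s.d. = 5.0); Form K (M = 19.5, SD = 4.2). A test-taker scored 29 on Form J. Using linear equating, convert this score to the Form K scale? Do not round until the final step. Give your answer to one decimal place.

26.5

Linear equating: y = (SD_Y/SD_X)(x − M_X) + M_Y
y = (4.2/5.0)(29 − 20.7) + 19.5
y = 0.840000 × 8.3 + 19.5 = 6.9720 + 19.5 = 26.5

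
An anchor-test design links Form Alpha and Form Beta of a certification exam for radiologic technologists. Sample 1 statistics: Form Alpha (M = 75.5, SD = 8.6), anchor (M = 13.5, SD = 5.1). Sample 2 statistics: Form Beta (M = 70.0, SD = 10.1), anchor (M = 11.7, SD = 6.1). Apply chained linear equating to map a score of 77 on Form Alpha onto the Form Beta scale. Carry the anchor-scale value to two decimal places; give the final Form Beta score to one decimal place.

74.5

Form Alpha → anchor (Sample 1): v = (5.1/8.6)(77 − 75.5) + 13.5 = 14.39
anchor → Form Beta (Sample 2): y = (10.1/6.1)(14.39 − 11.7) + 70.0 = 74.5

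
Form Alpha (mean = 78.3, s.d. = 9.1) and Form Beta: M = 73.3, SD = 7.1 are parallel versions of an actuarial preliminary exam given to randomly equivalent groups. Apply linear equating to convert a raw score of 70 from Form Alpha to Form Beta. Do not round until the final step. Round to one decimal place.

Linear equating: y = (SD_Y/SD_X)(x − M_X) + M_Y
y = (7.1/9.1)(70 − 78.3) + 73.3
y = 0.780220 × -8.3 + 73.3 = -6.4758 + 73.3 = 66.8

66.8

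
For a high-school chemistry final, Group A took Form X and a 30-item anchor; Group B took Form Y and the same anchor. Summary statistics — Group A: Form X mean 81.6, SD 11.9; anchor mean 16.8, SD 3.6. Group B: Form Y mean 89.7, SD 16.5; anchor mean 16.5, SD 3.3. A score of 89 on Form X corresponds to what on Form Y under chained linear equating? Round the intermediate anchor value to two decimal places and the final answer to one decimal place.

102.4

Form X → anchor (Group A): v = (3.6/11.9)(89 − 81.6) + 16.8 = 19.04
anchor → Form Y (Group B): y = (16.5/3.3)(19.04 − 16.5) + 89.7 = 102.4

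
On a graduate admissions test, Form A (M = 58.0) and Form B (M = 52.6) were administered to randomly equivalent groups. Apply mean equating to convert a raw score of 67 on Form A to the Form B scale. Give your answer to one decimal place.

61.6

Mean equating: y = x + (M_Y − M_X) = 67 + (52.6 − 58.0) = 61.6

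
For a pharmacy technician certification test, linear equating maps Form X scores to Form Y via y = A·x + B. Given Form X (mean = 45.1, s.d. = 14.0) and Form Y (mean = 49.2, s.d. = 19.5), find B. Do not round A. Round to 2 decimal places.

A = SD_Y / SD_X = 19.5 / 14.0 = 1.392857
B = M_Y − A·M_X = 49.2 − 1.392857 × 45.1 = -13.62

-13.62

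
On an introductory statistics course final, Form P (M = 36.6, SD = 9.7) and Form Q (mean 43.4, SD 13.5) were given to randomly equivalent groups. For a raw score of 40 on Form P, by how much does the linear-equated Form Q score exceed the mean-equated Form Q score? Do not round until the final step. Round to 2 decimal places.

1.33

Mean-equated: 40 + (43.4 − 36.6) = 46.80
Linear-equated: (13.5/9.7)(40 − 36.6) + 43.4 = 48.132
Difference = 48.132 − 46.80 = 1.33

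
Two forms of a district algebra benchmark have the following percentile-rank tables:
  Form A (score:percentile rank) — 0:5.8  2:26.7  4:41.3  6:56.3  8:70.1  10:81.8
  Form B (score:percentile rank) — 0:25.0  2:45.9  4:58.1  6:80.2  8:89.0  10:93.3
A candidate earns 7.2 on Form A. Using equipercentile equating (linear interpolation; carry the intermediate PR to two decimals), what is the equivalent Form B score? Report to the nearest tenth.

4.6

PR of 7.2 on Form A: 56.3 + (7.2 − 6)/(8 − 6) × (70.1 − 56.3) = 64.58
On Form B, PR 64.58 falls between score 4 (PR 58.1) and 6 (PR 80.2).
Interpolate: 4 + (64.58 − 58.1)/(80.2 − 58.1) × (6 − 4) = 4.6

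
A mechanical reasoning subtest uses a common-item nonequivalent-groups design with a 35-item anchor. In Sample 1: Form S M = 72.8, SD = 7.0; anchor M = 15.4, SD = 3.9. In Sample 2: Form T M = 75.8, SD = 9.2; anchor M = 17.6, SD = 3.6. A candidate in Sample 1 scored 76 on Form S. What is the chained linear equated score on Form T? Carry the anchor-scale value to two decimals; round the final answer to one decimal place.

Form S → anchor (Sample 1): v = (3.9/7.0)(76 − 72.8) + 15.4 = 17.18
anchor → Form T (Sample 2): y = (9.2/3.6)(17.18 − 17.6) + 75.8 = 74.7

74.7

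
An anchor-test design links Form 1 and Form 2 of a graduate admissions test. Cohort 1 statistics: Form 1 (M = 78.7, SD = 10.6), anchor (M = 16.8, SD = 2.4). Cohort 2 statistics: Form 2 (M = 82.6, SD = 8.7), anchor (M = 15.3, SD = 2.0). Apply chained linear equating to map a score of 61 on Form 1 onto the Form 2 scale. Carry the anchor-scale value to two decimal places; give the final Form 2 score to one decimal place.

71.7

Form 1 → anchor (Cohort 1): v = (2.4/10.6)(61 − 78.7) + 16.8 = 12.79
anchor → Form 2 (Cohort 2): y = (8.7/2.0)(12.79 − 15.3) + 82.6 = 71.7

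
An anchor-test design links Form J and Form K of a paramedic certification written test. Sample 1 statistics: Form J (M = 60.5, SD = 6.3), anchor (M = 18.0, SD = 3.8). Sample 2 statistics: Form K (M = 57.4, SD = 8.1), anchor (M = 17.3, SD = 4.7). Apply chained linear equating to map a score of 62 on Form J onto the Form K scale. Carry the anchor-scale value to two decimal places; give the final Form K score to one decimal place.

Form J → anchor (Sample 1): v = (3.8/6.3)(62 − 60.5) + 18.0 = 18.90
anchor → Form K (Sample 2): y = (8.1/4.7)(18.90 − 17.3) + 57.4 = 60.2

60.2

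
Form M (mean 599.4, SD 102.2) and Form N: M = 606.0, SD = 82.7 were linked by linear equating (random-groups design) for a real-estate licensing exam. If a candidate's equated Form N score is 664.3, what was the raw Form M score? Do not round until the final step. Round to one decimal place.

Invert y = (SD_Y/SD_X)(x − M_X) + M_Y:
x = (SD_X/SD_Y)(y − M_Y) + M_X = (102.2/82.7)(664.3 − 606.0) + 599.4
x = 1.235792 × 58.300 + 599.4 = 671.4

671.4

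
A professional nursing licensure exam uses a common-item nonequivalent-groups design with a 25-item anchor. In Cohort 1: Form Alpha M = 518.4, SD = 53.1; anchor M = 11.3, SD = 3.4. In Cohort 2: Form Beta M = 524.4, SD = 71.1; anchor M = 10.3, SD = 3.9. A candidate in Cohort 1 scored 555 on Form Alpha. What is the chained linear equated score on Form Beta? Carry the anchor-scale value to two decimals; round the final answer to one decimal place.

585.3

Form Alpha → anchor (Cohort 1): v = (3.4/53.1)(555 − 518.4) + 11.3 = 13.64
anchor → Form Beta (Cohort 2): y = (71.1/3.9)(13.64 − 10.3) + 524.4 = 585.3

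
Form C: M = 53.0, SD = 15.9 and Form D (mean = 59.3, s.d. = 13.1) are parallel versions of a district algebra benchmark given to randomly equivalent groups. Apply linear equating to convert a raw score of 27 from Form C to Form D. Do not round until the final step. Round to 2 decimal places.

Linear equating: y = (SD_Y/SD_X)(x − M_X) + M_Y
y = (13.1/15.9)(27 − 53.0) + 59.3
y = 0.823899 × -26.0 + 59.3 = -21.4214 + 59.3 = 37.88

37.88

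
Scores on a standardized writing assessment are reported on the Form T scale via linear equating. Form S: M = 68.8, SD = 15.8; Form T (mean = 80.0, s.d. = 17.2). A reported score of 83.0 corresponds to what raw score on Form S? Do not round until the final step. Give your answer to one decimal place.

Invert y = (SD_Y/SD_X)(x − M_X) + M_Y:
x = (SD_X/SD_Y)(y − M_Y) + M_X = (15.8/17.2)(83.0 − 80.0) + 68.8
x = 0.918605 × 3.000 + 68.8 = 71.6

71.6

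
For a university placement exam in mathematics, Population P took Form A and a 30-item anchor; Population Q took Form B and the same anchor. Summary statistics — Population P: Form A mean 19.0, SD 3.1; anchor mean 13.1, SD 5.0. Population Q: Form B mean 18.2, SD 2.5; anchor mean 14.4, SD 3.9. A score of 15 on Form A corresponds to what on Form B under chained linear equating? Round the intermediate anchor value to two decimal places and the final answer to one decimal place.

Form A → anchor (Population P): v = (5.0/3.1)(15 − 19.0) + 13.1 = 6.65
anchor → Form B (Population Q): y = (2.5/3.9)(6.65 − 14.4) + 18.2 = 13.2

13.2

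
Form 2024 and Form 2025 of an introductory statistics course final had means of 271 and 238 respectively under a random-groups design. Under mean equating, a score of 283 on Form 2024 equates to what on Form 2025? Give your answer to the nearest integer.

250

Mean equating: y = x + (M_Y − M_X) = 283 + (238 − 271) = 250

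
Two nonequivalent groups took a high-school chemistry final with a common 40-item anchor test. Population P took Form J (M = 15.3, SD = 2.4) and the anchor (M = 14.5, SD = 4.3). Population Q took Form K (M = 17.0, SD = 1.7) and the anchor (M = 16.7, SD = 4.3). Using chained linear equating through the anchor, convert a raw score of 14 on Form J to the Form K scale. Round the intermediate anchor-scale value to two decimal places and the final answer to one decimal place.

15.2

Form J → anchor (Population P): v = (4.3/2.4)(14 − 15.3) + 14.5 = 12.17
anchor → Form K (Population Q): y = (1.7/4.3)(12.17 − 16.7) + 17.0 = 15.2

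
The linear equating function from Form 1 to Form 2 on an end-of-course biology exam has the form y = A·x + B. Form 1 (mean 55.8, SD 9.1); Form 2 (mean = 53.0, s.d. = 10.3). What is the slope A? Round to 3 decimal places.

1.132

A = SD_Y / SD_X = 10.3 / 9.1 = 1.132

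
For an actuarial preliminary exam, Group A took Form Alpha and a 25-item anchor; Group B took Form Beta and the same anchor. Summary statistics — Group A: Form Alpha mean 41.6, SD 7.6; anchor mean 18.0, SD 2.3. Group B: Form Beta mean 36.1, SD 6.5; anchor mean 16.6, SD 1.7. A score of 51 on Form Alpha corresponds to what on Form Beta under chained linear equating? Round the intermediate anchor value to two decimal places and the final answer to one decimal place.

52.3

Form Alpha → anchor (Group A): v = (2.3/7.6)(51 − 41.6) + 18.0 = 20.84
anchor → Form Beta (Group B): y = (6.5/1.7)(20.84 − 16.6) + 36.1 = 52.3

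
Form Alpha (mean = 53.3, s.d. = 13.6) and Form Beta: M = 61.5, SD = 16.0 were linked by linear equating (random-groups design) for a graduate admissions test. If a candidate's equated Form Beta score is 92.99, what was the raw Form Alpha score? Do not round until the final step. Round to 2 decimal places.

Invert y = (SD_Y/SD_X)(x − M_X) + M_Y:
x = (SD_X/SD_Y)(y − M_Y) + M_X = (13.6/16.0)(92.99 − 61.5) + 53.3
x = 0.850000 × 31.490 + 53.3 = 80.07

80.07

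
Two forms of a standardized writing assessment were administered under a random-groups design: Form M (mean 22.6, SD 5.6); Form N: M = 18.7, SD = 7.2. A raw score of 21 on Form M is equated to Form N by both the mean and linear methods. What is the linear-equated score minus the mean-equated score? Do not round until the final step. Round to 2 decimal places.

-0.46

Mean-equated: 21 + (18.7 − 22.6) = 17.10
Linear-equated: (7.2/5.6)(21 − 22.6) + 18.7 = 16.643
Difference = 16.643 − 17.10 = -0.46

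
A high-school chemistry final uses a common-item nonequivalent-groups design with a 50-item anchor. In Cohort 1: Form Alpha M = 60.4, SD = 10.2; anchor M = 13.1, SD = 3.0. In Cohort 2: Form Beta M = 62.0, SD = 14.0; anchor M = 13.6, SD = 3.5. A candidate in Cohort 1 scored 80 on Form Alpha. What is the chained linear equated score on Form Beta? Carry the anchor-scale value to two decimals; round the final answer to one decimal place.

Form Alpha → anchor (Cohort 1): v = (3.0/10.2)(80 − 60.4) + 13.1 = 18.86
anchor → Form Beta (Cohort 2): y = (14.0/3.5)(18.86 − 13.6) + 62.0 = 83.0

83.0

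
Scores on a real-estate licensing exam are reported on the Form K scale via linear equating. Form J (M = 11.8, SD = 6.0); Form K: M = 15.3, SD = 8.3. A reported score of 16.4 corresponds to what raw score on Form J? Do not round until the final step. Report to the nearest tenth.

12.6

Invert y = (SD_Y/SD_X)(x − M_X) + M_Y:
x = (SD_X/SD_Y)(y − M_Y) + M_X = (6.0/8.3)(16.4 − 15.3) + 11.8
x = 0.722892 × 1.100 + 11.8 = 12.6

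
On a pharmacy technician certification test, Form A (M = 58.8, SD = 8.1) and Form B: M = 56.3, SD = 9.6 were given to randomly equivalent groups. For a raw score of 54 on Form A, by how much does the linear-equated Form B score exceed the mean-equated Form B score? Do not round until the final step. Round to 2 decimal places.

-0.89

Mean-equated: 54 + (56.3 − 58.8) = 51.50
Linear-equated: (9.6/8.1)(54 − 58.8) + 56.3 = 50.611
Difference = 50.611 − 51.50 = -0.89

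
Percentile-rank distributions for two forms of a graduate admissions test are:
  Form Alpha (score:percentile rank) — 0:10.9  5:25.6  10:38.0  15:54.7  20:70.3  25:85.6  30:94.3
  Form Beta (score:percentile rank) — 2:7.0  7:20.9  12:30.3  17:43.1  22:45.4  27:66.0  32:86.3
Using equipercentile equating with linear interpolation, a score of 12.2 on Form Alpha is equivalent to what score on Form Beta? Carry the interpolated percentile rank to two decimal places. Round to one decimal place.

PR of 12.2 on Form Alpha: 38.0 + (12.2 − 10)/(15 − 10) × (54.7 − 38.0) = 45.35
On Form Beta, PR 45.35 falls between score 17 (PR 43.1) and 22 (PR 45.4).
Interpolate: 17 + (45.35 − 43.1)/(45.4 − 43.1) × (22 − 17) = 21.9

21.9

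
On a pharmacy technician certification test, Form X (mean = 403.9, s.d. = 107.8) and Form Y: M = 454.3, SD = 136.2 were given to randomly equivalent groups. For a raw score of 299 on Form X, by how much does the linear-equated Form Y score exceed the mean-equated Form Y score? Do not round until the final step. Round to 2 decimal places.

Mean-equated: 299 + (454.3 − 403.9) = 349.40
Linear-equated: (136.2/107.8)(299 − 403.9) + 454.3 = 321.764
Difference = 321.764 − 349.40 = -27.64

-27.64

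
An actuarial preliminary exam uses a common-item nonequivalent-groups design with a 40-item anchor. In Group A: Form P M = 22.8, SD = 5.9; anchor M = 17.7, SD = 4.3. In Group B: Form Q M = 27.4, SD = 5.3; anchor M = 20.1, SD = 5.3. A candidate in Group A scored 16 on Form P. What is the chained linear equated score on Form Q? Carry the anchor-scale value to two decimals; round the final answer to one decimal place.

Form P → anchor (Group A): v = (4.3/5.9)(16 − 22.8) + 17.7 = 12.74
anchor → Form Q (Group B): y = (5.3/5.3)(12.74 − 20.1) + 27.4 = 20.0

20.0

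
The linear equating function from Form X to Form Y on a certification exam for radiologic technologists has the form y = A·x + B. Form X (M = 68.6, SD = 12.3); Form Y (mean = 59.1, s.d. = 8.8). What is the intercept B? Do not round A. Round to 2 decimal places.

10.02

A = SD_Y / SD_X = 8.8 / 12.3 = 0.715447
B = M_Y − A·M_X = 59.1 − 0.715447 × 68.6 = 10.02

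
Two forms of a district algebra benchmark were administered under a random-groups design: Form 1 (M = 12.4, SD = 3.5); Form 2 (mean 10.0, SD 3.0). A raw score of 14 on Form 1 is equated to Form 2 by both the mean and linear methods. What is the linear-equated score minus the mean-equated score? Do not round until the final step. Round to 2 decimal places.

Mean-equated: 14 + (10.0 − 12.4) = 11.60
Linear-equated: (3.0/3.5)(14 − 12.4) + 10.0 = 11.371
Difference = 11.371 − 11.60 = -0.23

-0.23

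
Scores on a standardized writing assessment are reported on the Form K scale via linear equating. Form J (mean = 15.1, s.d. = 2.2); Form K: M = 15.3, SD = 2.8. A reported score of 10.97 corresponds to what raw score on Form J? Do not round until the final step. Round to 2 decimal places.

11.70

Invert y = (SD_Y/SD_X)(x − M_X) + M_Y:
x = (SD_X/SD_Y)(y − M_Y) + M_X = (2.2/2.8)(10.97 − 15.3) + 15.1
x = 0.785714 × -4.330 + 15.1 = 11.70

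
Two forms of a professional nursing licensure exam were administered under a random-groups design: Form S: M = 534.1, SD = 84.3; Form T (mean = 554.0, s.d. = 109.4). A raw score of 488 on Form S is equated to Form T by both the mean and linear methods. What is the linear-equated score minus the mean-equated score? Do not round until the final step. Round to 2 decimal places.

Mean-equated: 488 + (554.0 − 534.1) = 507.90
Linear-equated: (109.4/84.3)(488 − 534.1) + 554.0 = 494.174
Difference = 494.174 − 507.90 = -13.73

-13.73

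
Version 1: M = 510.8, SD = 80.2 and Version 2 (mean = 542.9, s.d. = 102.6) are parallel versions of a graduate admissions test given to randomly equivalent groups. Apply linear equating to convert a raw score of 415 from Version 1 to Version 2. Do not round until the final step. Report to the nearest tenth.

Linear equating: y = (SD_Y/SD_X)(x − M_X) + M_Y
y = (102.6/80.2)(415 − 510.8) + 542.9
y = 1.279302 × -95.8 + 542.9 = -122.5571 + 542.9 = 420.3

420.3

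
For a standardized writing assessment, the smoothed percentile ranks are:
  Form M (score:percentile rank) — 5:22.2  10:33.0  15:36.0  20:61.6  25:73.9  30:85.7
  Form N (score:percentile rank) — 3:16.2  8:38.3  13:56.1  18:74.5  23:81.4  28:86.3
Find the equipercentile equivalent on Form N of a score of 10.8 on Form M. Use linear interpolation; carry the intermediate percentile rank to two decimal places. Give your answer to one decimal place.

PR of 10.8 on Form M: 33.0 + (10.8 − 10)/(15 − 10) × (36.0 − 33.0) = 33.48
On Form N, PR 33.48 falls between score 3 (PR 16.2) and 8 (PR 38.3).
Interpolate: 3 + (33.48 − 16.2)/(38.3 − 16.2) × (8 − 3) = 6.9

6.9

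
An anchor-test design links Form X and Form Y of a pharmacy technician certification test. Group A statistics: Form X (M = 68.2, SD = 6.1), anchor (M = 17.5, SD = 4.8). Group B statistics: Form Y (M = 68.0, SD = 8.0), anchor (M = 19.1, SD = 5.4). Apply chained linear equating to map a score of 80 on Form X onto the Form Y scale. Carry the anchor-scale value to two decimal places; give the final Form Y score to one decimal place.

79.4

Form X → anchor (Group A): v = (4.8/6.1)(80 − 68.2) + 17.5 = 26.79
anchor → Form Y (Group B): y = (8.0/5.4)(26.79 − 19.1) + 68.0 = 79.4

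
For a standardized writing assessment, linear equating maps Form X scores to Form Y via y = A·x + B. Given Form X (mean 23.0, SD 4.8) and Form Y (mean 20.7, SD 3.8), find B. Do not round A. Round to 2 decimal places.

2.49

A = SD_Y / SD_X = 3.8 / 4.8 = 0.791667
B = M_Y − A·M_X = 20.7 − 0.791667 × 23.0 = 2.49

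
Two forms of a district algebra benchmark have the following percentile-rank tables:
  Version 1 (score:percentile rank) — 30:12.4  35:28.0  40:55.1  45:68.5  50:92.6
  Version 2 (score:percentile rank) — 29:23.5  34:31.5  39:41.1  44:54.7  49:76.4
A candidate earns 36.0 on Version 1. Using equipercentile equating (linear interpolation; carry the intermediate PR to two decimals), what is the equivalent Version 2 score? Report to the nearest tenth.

35.0

PR of 36.0 on Version 1: 28.0 + (36.0 − 35)/(40 − 35) × (55.1 − 28.0) = 33.42
On Version 2, PR 33.42 falls between score 34 (PR 31.5) and 39 (PR 41.1).
Interpolate: 34 + (33.42 − 31.5)/(41.1 − 31.5) × (39 − 34) = 35.0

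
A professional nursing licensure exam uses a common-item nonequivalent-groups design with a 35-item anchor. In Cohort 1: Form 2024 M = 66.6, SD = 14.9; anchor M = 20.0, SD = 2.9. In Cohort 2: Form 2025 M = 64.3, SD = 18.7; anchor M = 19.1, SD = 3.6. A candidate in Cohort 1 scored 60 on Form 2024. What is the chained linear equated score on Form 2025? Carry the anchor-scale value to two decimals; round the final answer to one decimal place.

62.3

Form 2024 → anchor (Cohort 1): v = (2.9/14.9)(60 − 66.6) + 20.0 = 18.72
anchor → Form 2025 (Cohort 2): y = (18.7/3.6)(18.72 − 19.1) + 64.3 = 62.3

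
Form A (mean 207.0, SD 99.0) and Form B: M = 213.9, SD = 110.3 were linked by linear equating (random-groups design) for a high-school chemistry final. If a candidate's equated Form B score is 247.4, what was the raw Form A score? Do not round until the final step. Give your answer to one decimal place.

Invert y = (SD_Y/SD_X)(x − M_X) + M_Y:
x = (SD_X/SD_Y)(y − M_Y) + M_X = (99.0/110.3)(247.4 − 213.9) + 207.0
x = 0.897552 × 33.500 + 207.0 = 237.1

237.1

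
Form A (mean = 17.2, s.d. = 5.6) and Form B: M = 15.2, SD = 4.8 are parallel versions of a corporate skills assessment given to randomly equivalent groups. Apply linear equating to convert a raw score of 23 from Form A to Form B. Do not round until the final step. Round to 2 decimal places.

Linear equating: y = (SD_Y/SD_X)(x − M_X) + M_Y
y = (4.8/5.6)(23 − 17.2) + 15.2
y = 0.857143 × 5.8 + 15.2 = 4.9714 + 15.2 = 20.17

20.17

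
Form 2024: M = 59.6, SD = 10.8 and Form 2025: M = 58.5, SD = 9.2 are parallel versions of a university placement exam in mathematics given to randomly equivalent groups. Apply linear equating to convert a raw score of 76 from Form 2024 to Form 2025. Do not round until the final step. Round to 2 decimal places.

72.47

Linear equating: y = (SD_Y/SD_X)(x − M_X) + M_Y
y = (9.2/10.8)(76 − 59.6) + 58.5
y = 0.851852 × 16.4 + 58.5 = 13.9704 + 58.5 = 72.47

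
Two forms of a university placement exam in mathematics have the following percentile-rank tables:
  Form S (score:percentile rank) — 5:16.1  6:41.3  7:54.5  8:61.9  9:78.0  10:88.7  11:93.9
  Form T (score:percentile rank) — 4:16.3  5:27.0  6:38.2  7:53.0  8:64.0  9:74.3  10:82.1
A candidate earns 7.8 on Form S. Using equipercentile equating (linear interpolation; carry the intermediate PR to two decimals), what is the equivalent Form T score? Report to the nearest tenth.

7.7

PR of 7.8 on Form S: 54.5 + (7.8 − 7)/(8 − 7) × (61.9 − 54.5) = 60.42
On Form T, PR 60.42 falls between score 7 (PR 53.0) and 8 (PR 64.0).
Interpolate: 7 + (60.42 − 53.0)/(64.0 − 53.0) × (8 − 7) = 7.7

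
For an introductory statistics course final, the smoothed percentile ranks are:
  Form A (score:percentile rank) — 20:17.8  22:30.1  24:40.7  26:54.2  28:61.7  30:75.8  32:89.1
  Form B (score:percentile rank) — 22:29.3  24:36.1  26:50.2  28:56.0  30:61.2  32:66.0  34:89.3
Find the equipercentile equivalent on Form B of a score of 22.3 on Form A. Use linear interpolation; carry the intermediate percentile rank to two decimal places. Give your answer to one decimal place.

PR of 22.3 on Form A: 30.1 + (22.3 − 22)/(24 − 22) × (40.7 − 30.1) = 31.69
On Form B, PR 31.69 falls between score 22 (PR 29.3) and 24 (PR 36.1).
Interpolate: 22 + (31.69 − 29.3)/(36.1 − 29.3) × (24 − 22) = 22.7

22.7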